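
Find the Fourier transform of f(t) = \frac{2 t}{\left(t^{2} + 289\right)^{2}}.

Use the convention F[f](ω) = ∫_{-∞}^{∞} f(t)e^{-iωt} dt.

F(ω) = - \frac{i \pi \omega e^{- 17 \left|{\omega}\right|}}{17}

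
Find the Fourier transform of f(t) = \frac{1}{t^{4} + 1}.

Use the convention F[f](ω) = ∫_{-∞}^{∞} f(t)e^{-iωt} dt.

F(ω) = \pi e^{- \frac{\sqrt{2} \left|{\omega}\right|}{2}} \sin{\left(\frac{\sqrt{2} \left|{\omega}\right|}{2} + \frac{\pi}{4} \right)}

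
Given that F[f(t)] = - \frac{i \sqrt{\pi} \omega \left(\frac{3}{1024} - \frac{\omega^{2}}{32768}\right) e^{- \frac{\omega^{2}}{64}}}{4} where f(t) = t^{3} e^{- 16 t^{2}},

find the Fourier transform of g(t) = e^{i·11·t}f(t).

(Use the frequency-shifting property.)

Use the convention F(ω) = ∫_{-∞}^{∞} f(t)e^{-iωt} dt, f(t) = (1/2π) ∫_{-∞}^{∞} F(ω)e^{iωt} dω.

F[g](ω) = \frac{i \sqrt{\pi} \left(\omega - 11\right) \left(\left(\omega - 11\right)^{2} - 96\right) e^{- \frac{\left(\omega - 11\right)^{2}}{64}}}{131072}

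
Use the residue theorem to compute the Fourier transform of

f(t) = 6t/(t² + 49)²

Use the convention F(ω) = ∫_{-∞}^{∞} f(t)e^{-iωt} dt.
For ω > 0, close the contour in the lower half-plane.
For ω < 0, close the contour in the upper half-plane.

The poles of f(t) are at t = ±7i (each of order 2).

Let g(z) = f(z)e^{-iωz}; for large |z| the factor e^{-iωz} decays in the lower half-plane when ω > 0 and in the upper half-plane when ω < 0.

Case ω > 0 (lower half-plane, clockwise contour ⇒ F(ω) = -2πi·ΣRes):
  Res_{z = - 7 i} g(z) = \frac{3 \omega e^{- 7 \omega}}{14} (pole of order 2)
  F(ω) = -2πi·ΣRes = - \frac{3 i \pi \omega e^{- 7 \omega}}{7}

Case ω < 0 (upper half-plane, counterclockwise contour ⇒ F(ω) = +2πi·ΣRes):
  Res_{z = 7 i} g(z) = - \frac{3 \omega e^{7 \omega}}{14} (pole of order 2)
  F(ω) = 2πi·ΣRes = - \frac{3 i \pi \omega e^{7 \omega}}{7}

Both cases combine into a single formula in |ω|:

F(ω) = - \frac{3 i \pi \omega e^{- 7 \left|{\omega}\right|}}{7}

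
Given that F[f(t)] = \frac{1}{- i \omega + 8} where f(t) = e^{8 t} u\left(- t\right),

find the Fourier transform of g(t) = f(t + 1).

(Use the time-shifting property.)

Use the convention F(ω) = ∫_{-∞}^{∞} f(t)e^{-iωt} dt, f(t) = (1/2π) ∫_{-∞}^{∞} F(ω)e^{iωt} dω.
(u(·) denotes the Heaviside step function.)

F[g](ω) = - \frac{e^{i \omega}}{i \omega - 8}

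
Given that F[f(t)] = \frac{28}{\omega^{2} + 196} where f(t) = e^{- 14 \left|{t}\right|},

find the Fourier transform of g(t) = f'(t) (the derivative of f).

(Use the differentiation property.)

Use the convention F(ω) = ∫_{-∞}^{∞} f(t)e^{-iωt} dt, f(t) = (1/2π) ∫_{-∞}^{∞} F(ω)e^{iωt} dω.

F[g](ω) = \frac{28 i \omega}{\omega^{2} + 196}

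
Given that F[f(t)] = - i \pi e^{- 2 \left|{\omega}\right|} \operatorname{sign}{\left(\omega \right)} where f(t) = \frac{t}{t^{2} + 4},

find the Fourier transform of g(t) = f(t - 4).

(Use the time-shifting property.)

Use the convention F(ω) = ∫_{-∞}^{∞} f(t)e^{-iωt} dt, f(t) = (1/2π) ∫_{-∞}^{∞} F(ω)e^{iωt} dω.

F[g](ω) = - i \pi e^{- 4 i \omega} e^{- 2 \left|{\omega}\right|} \operatorname{sign}{\left(\omega \right)}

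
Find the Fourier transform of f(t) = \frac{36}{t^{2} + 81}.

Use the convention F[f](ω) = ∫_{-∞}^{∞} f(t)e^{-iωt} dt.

F(ω) = 4 \pi e^{- 9 \left|{\omega}\right|}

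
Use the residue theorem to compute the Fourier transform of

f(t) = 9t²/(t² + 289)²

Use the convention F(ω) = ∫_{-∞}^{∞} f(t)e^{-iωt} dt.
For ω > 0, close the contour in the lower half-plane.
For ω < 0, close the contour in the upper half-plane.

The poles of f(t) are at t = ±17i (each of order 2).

Let g(z) = f(z)e^{-iωz}; for large |z| the factor e^{-iωz} decays in the lower half-plane when ω > 0 and in the upper half-plane when ω < 0.

Case ω > 0 (lower half-plane, clockwise contour ⇒ F(ω) = -2πi·ΣRes):
  Res_{z = - 17 i} g(z) = \frac{9 i \left(1 - 17 \omega\right) e^{- 17 \omega}}{68} (pole of order 2)
  F(ω) = -2πi·ΣRes = \frac{9 \pi \left(1 - 17 \omega\right) e^{- 17 \omega}}{34}

Case ω < 0 (upper half-plane, counterclockwise contour ⇒ F(ω) = +2πi·ΣRes):
  Res_{z = 17 i} g(z) = \frac{9 i \left(- 17 \omega - 1\right) e^{17 \omega}}{68} (pole of order 2)
  F(ω) = 2πi·ΣRes = \frac{9 \pi \left(17 \omega + 1\right) e^{17 \omega}}{34}

Both cases combine into a single formula in |ω|:

F(ω) = \frac{9 \pi \left(1 - 17 \left|{\omega}\right|\right) e^{- 17 \left|{\omega}\right|}}{34}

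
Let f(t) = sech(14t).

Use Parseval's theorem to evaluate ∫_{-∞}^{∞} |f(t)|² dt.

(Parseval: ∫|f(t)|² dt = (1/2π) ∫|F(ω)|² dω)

∫|f(t)|² dt = \frac{1}{7}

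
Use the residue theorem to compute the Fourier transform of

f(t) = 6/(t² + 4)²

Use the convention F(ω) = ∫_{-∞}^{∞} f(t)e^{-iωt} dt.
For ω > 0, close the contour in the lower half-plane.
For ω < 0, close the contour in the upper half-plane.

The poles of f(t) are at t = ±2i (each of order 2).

Let g(z) = f(z)e^{-iωz}; for large |z| the factor e^{-iωz} decays in the lower half-plane when ω > 0 and in the upper half-plane when ω < 0.

Case ω > 0 (lower half-plane, clockwise contour ⇒ F(ω) = -2πi·ΣRes):
  Res_{z = - 2 i} g(z) = \frac{3 i \left(2 \omega + 1\right) e^{- 2 \omega}}{16} (pole of order 2)
  F(ω) = -2πi·ΣRes = \frac{3 \pi \left(2 \omega + 1\right) e^{- 2 \omega}}{8}

Case ω < 0 (upper half-plane, counterclockwise contour ⇒ F(ω) = +2πi·ΣRes):
  Res_{z = 2 i} g(z) = \frac{3 i \left(2 \omega - 1\right) e^{2 \omega}}{16} (pole of order 2)
  F(ω) = 2πi·ΣRes = \frac{3 \pi \left(1 - 2 \omega\right) e^{2 \omega}}{8}

Both cases combine into a single formula in |ω|:

F(ω) = \frac{3 \pi \left(2 \left|{\omega}\right| + 1\right) e^{- 2 \left|{\omega}\right|}}{8}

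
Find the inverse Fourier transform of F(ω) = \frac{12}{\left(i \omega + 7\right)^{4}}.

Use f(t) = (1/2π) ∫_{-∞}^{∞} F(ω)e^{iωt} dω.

f(t) = 2 t^{3} e^{- 7 t} u\left(t\right)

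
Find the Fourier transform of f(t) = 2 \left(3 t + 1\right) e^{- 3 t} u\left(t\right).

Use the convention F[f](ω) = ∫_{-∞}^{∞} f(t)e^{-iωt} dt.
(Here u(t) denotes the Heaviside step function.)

F(ω) = \frac{2 \left(- i \omega - 6\right)}{\omega^{2} - 6 i \omega - 9}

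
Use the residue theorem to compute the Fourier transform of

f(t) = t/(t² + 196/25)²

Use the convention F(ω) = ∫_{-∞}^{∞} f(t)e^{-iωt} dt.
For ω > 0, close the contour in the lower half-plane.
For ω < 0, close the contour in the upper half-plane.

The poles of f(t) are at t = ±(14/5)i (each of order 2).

Let g(z) = f(z)e^{-iωz}; for large |z| the factor e^{-iωz} decays in the lower half-plane when ω > 0 and in the upper half-plane when ω < 0.

Case ω > 0 (lower half-plane, clockwise contour ⇒ F(ω) = -2πi·ΣRes):
  Res_{z = - \frac{14 i}{5}} g(z) = \frac{5 \omega e^{- \frac{14 \omega}{5}}}{56} (pole of order 2)
  F(ω) = -2πi·ΣRes = - \frac{5 i \pi \omega e^{- \frac{14 \omega}{5}}}{28}

Case ω < 0 (upper half-plane, counterclockwise contour ⇒ F(ω) = +2πi·ΣRes):
  Res_{z = \frac{14 i}{5}} g(z) = - \frac{5 \omega e^{\frac{14 \omega}{5}}}{56} (pole of order 2)
  F(ω) = 2πi·ΣRes = - \frac{5 i \pi \omega e^{\frac{14 \omega}{5}}}{28}

Both cases combine into a single formula in |ω|:

F(ω) = - \frac{5 i \pi \omega e^{- \frac{14 \left|{\omega}\right|}{5}}}{28}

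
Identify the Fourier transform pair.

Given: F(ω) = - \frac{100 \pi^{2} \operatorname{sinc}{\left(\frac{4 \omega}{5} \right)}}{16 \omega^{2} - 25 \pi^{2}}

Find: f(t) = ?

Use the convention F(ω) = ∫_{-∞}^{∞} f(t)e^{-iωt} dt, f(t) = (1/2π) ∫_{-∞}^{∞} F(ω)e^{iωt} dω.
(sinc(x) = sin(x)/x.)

f(t) = 5 \left(\begin{cases} \cos^{2}{\left(\frac{5 \pi t}{8} \right)} & \text{for}\: \left|{t}\right| < \frac{4}{5} \\0 & \text{otherwise} \end{cases}\right)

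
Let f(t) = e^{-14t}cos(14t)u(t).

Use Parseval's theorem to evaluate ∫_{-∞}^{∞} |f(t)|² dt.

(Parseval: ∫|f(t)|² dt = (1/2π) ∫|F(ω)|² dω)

∫|f(t)|² dt = \frac{3}{112}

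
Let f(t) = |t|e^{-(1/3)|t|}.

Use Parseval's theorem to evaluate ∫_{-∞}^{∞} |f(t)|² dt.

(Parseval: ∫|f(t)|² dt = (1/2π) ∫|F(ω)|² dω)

∫|f(t)|² dt = \frac{27}{2}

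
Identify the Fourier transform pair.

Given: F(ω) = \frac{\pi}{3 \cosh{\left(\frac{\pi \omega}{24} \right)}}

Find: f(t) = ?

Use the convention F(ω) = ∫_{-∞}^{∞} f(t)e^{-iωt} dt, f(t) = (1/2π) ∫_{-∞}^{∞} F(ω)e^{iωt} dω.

f(t) = \frac{8}{e^{12 t} + e^{- 12 t}}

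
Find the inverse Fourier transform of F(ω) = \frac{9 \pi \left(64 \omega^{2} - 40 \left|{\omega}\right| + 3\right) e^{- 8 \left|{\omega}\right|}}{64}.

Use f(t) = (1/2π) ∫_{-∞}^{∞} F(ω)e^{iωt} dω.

f(t) = \frac{9 t^{4}}{\left(t^{2} + 64\right)^{3}}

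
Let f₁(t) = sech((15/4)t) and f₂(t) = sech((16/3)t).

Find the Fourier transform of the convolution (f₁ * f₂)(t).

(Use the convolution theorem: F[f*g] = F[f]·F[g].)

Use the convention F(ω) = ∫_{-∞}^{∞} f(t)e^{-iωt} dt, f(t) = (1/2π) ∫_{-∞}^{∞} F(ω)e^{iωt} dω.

F[f₁*f₂](ω) = \frac{\pi^{2}}{20 \cosh{\left(\frac{3 \pi \omega}{32} \right)} \cosh{\left(\frac{2 \pi \omega}{15} \right)}}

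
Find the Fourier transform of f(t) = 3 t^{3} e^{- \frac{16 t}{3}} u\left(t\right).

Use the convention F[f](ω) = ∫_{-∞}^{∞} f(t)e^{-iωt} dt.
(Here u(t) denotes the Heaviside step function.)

F(ω) = \frac{1458}{\left(3 i \omega + 16\right)^{4}}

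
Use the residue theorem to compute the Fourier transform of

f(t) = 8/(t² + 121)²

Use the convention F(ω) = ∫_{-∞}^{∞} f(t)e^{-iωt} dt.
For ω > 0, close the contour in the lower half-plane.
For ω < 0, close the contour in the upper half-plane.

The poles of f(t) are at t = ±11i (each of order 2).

Let g(z) = f(z)e^{-iωz}; for large |z| the factor e^{-iωz} decays in the lower half-plane when ω > 0 and in the upper half-plane when ω < 0.

Case ω > 0 (lower half-plane, clockwise contour ⇒ F(ω) = -2πi·ΣRes):
  Res_{z = - 11 i} g(z) = \frac{2 i \left(11 \omega + 1\right) e^{- 11 \omega}}{1331} (pole of order 2)
  F(ω) = -2πi·ΣRes = \frac{4 \pi \left(11 \omega + 1\right) e^{- 11 \omega}}{1331}

Case ω < 0 (upper half-plane, counterclockwise contour ⇒ F(ω) = +2πi·ΣRes):
  Res_{z = 11 i} g(z) = \frac{2 i \left(11 \omega - 1\right) e^{11 \omega}}{1331} (pole of order 2)
  F(ω) = 2πi·ΣRes = \frac{4 \pi \left(1 - 11 \omega\right) e^{11 \omega}}{1331}

Both cases combine into a single formula in |ω|:

F(ω) = \frac{4 \pi \left(11 \left|{\omega}\right| + 1\right) e^{- 11 \left|{\omega}\right|}}{1331}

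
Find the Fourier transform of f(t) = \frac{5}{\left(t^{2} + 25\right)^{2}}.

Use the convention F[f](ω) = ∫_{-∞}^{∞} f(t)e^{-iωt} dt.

F(ω) = \frac{\pi \left(5 \left|{\omega}\right| + 1\right) e^{- 5 \left|{\omega}\right|}}{50}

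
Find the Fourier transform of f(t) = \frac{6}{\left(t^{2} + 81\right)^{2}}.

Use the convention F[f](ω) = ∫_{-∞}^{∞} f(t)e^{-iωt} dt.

F(ω) = \frac{\pi \left(9 \left|{\omega}\right| + 1\right) e^{- 9 \left|{\omega}\right|}}{243}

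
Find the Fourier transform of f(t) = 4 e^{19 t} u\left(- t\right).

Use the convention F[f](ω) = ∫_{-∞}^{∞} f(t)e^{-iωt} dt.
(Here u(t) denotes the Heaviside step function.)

F(ω) = - \frac{4}{i \omega - 19}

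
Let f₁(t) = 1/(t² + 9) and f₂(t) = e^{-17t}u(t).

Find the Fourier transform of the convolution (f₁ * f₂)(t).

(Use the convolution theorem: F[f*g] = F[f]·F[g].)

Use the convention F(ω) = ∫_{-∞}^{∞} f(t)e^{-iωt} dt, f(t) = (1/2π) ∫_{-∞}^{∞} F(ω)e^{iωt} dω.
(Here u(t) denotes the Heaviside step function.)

F[f₁*f₂](ω) = \frac{\pi e^{- 3 \left|{\omega}\right|}}{3 \left(i \omega + 17\right)}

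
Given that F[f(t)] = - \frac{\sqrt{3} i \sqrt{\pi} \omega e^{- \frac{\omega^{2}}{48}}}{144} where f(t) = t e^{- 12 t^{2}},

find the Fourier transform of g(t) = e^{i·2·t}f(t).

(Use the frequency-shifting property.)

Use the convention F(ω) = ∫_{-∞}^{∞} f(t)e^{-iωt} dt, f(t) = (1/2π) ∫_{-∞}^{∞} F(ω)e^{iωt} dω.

F[g](ω) = \frac{\sqrt{3} i \sqrt{\pi} \left(2 - \omega\right) e^{- \frac{\left(\omega - 2\right)^{2}}{48}}}{144}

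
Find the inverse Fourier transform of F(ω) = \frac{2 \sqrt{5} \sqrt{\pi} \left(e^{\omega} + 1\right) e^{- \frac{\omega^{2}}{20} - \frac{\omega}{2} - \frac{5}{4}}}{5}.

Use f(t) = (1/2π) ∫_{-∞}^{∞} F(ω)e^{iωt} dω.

f(t) = 4 e^{- 5 t^{2}} \cos{\left(5 t \right)}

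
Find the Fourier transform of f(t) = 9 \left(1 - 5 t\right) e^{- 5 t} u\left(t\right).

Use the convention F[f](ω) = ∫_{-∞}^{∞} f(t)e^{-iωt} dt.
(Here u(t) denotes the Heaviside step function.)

F(ω) = \frac{9 i \omega}{- \omega^{2} + 10 i \omega + 25}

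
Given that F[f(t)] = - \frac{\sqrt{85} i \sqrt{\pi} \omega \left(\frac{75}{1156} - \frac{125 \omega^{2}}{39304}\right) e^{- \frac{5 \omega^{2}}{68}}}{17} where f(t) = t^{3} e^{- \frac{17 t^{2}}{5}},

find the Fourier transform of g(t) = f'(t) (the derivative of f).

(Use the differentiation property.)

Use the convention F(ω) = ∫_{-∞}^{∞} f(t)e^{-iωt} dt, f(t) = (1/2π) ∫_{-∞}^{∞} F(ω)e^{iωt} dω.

F[g](ω) = \frac{25 \sqrt{85} \sqrt{\pi} \omega^{2} \left(102 - 5 \omega^{2}\right) e^{- \frac{5 \omega^{2}}{68}}}{668168}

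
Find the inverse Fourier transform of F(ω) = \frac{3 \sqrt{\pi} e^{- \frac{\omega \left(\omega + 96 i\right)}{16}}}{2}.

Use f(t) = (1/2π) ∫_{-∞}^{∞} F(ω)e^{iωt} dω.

f(t) = 3 e^{- 4 \left(t - 6\right)^{2}}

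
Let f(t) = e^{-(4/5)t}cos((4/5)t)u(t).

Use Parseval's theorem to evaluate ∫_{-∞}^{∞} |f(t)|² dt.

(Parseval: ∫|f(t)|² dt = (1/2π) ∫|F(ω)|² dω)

∫|f(t)|² dt = \frac{15}{32}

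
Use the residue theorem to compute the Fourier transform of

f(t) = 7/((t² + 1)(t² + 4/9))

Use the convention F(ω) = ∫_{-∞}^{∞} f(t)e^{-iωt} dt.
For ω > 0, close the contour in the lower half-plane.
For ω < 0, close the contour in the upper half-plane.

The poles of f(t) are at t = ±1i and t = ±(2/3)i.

Let g(z) = f(z)e^{-iωz}; for large |z| the factor e^{-iωz} decays in the lower half-plane when ω > 0 and in the upper half-plane when ω < 0.

Case ω > 0 (lower half-plane, clockwise contour ⇒ F(ω) = -2πi·ΣRes):
  Res_{z = - i} g(z) = - \frac{63 i e^{- \omega}}{10}
  Res_{z = - \frac{2 i}{3}} g(z) = \frac{189 i e^{- \frac{2 \omega}{3}}}{20}
  F(ω) = -2πi·ΣRes = - \frac{63 \pi e^{- \omega}}{5} + \frac{189 \pi e^{- \frac{2 \omega}{3}}}{10}

Case ω < 0 (upper half-plane, counterclockwise contour ⇒ F(ω) = +2πi·ΣRes):
  Res_{z = i} g(z) = \frac{63 i e^{\omega}}{10}
  Res_{z = \frac{2 i}{3}} g(z) = - \frac{189 i e^{\frac{2 \omega}{3}}}{20}
  F(ω) = 2πi·ΣRes = \frac{63 \pi \left(3 e^{\frac{2 \omega}{3}} - 2 e^{\omega}\right)}{10}

Both cases combine into a single formula in |ω|:

F(ω) = - \frac{63 \pi e^{- \left|{\omega}\right|}}{5} + \frac{189 \pi e^{- \frac{2 \left|{\omega}\right|}{3}}}{10}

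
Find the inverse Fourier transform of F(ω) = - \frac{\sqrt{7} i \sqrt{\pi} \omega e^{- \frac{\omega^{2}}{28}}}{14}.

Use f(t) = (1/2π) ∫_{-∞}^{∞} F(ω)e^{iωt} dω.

f(t) = 7 t e^{- 7 t^{2}}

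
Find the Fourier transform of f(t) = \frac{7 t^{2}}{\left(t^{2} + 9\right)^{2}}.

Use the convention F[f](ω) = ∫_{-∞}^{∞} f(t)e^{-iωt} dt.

F(ω) = \frac{7 \pi \left(1 - 3 \left|{\omega}\right|\right) e^{- 3 \left|{\omega}\right|}}{6}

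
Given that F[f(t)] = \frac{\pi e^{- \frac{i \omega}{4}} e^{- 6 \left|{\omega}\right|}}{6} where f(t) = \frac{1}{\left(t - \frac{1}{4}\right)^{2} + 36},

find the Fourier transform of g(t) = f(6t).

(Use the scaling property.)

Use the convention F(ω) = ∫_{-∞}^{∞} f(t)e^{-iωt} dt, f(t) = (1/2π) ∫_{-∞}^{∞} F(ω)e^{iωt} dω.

F[g](ω) = \frac{\pi e^{- \frac{i \omega}{24} - \left|{\omega}\right|}}{36}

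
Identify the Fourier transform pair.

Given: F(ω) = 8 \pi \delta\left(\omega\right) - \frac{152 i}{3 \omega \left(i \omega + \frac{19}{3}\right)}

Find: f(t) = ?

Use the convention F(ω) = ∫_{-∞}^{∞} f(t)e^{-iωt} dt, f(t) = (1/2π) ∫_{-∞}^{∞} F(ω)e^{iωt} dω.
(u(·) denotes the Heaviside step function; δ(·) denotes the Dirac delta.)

f(t) = 8 \left(1 - e^{- \frac{19 t}{3}}\right) u\left(t\right)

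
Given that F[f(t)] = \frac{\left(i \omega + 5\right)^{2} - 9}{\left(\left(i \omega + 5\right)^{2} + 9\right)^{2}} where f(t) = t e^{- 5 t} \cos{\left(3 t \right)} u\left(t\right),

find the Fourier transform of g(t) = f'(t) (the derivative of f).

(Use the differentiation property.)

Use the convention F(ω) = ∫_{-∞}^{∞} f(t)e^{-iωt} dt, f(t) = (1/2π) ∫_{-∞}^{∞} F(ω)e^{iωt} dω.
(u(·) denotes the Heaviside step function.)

F[g](ω) = \frac{i \omega \left(\left(i \omega + 5\right)^{2} - 9\right)}{\left(\left(i \omega + 5\right)^{2} + 9\right)^{2}}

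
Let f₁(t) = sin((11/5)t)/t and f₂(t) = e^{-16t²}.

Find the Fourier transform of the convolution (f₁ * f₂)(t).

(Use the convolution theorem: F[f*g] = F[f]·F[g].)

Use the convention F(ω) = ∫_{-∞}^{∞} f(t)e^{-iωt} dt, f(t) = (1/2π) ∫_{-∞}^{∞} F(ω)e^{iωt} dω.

F[f₁*f₂](ω) = \begin{cases} \frac{\pi^{\frac{3}{2}} e^{- \frac{\omega^{2}}{64}}}{4} & \text{for}\: \omega > - \frac{11}{5} \wedge \omega < \frac{11}{5} \\0 & \text{otherwise} \end{cases}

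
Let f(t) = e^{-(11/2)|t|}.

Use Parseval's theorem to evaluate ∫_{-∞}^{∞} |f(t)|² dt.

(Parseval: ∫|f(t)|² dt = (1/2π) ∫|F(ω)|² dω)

∫|f(t)|² dt = \frac{2}{11}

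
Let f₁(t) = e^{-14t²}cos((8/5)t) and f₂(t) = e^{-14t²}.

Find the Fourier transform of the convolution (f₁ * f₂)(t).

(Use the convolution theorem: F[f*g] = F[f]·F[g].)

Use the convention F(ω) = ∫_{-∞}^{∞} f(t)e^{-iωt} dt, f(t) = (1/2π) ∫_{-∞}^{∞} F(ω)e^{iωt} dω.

F[f₁*f₂](ω) = \frac{\pi \left(e^{\frac{4 \omega}{35}} + 1\right) e^{- \frac{\omega^{2}}{28} - \frac{2 \omega}{35} - \frac{8}{175}}}{28}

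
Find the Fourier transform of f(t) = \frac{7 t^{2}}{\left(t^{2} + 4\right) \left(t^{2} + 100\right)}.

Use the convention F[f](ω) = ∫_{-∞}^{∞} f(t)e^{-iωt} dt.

F(ω) = \frac{7 \pi \left(5 - e^{8 \left|{\omega}\right|}\right) e^{- 10 \left|{\omega}\right|}}{48}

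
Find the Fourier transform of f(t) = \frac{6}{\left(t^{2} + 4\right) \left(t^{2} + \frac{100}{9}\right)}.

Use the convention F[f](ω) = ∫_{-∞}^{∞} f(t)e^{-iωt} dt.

F(ω) = \frac{27 \pi e^{- 2 \left|{\omega}\right|}}{64} - \frac{81 \pi e^{- \frac{10 \left|{\omega}\right|}{3}}}{320}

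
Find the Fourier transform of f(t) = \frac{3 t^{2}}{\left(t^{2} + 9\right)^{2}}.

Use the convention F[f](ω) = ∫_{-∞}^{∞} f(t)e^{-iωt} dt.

F(ω) = \frac{\pi \left(1 - 3 \left|{\omega}\right|\right) e^{- 3 \left|{\omega}\right|}}{2}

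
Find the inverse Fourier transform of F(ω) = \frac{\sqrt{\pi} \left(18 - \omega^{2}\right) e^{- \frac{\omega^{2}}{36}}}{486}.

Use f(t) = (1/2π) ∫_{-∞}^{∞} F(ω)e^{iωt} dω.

f(t) = 2 t^{2} e^{- 9 t^{2}}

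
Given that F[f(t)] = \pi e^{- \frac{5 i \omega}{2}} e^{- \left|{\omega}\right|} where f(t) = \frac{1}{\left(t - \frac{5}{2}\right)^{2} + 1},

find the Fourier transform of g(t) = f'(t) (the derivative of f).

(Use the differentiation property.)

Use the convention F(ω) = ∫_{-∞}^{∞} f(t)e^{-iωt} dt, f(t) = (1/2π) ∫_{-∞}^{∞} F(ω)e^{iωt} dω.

F[g](ω) = i \pi \omega e^{- \frac{5 i \omega}{2} - \left|{\omega}\right|}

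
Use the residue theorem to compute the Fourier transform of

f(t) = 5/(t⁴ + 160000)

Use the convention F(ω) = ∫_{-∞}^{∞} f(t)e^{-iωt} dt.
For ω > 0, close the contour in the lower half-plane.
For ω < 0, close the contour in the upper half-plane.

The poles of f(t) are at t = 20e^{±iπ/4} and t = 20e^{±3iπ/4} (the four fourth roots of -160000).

Let g(z) = f(z)e^{-iωz}; for large |z| the factor e^{-iωz} decays in the lower half-plane when ω > 0 and in the upper half-plane when ω < 0.

Case ω > 0 (lower half-plane, clockwise contour ⇒ F(ω) = -2πi·ΣRes):
  Res_{z = - 10 \sqrt{2} - 10 \sqrt{2} i} g(z) = \frac{\sqrt{2} i \left(1 - i\right) e^{10 \sqrt{2} \omega \left(-1 + i\right)}}{12800}
  Res_{z = 10 \sqrt{2} - 10 \sqrt{2} i} g(z) = \frac{\sqrt{2} i \left(1 + i\right) e^{- 10 \sqrt{2} \omega \left(1 + i\right)}}{12800}
  F(ω) = -2πi·ΣRes = \frac{\sqrt{2} \pi \left(1 - i\right) \left(e^{20 \sqrt{2} i \omega} + i\right) e^{- 10 \sqrt{2} \omega \left(1 + i\right)}}{6400} = \frac{\pi e^{- 10 \sqrt{2} \omega} \sin{\left(10 \sqrt{2} \omega + \frac{\pi}{4} \right)}}{1600}

Case ω < 0 (upper half-plane, counterclockwise contour ⇒ F(ω) = +2πi·ΣRes):
  Res_{z = 10 \sqrt{2} + 10 \sqrt{2} i} g(z) = \frac{\sqrt{2} i \left(-1 + i\right) e^{10 \sqrt{2} \omega \left(1 - i\right)}}{12800}
  Res_{z = - 10 \sqrt{2} + 10 \sqrt{2} i} g(z) = \frac{\sqrt{2} \left(1 - i\right) e^{10 \sqrt{2} \omega \left(1 + i\right)}}{12800}
  F(ω) = 2πi·ΣRes = - \frac{\sqrt{2} i \pi \left(i \left(1 - i\right) e^{10 \sqrt{2} \omega \left(1 - i\right)} - \left(1 - i\right) e^{10 \sqrt{2} \omega \left(1 + i\right)}\right)}{6400} = \frac{\pi e^{10 \sqrt{2} \omega} \cos{\left(10 \sqrt{2} \omega + \frac{\pi}{4} \right)}}{1600}

Both cases combine into a single formula in |ω|:

F(ω) = \frac{\pi e^{- 10 \sqrt{2} \left|{\omega}\right|} \sin{\left(10 \sqrt{2} \left|{\omega}\right| + \frac{\pi}{4} \right)}}{1600}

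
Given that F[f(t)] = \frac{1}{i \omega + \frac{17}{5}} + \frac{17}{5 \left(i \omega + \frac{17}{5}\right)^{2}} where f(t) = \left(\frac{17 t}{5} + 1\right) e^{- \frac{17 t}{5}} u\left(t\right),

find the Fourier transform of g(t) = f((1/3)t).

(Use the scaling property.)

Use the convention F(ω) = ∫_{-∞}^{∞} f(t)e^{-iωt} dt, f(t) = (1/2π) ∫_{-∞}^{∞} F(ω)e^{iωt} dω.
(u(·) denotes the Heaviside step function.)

F[g](ω) = \frac{15 \left(- 15 i \omega - 34\right)}{225 \omega^{2} - 510 i \omega - 289}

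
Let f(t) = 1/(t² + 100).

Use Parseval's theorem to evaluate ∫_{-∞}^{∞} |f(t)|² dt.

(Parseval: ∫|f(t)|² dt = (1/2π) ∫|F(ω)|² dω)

∫|f(t)|² dt = \frac{\pi}{2000}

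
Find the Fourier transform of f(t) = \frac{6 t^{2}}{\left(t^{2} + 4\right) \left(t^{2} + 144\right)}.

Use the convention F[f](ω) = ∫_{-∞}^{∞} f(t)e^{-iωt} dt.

F(ω) = \frac{3 \pi \left(6 - e^{10 \left|{\omega}\right|}\right) e^{- 12 \left|{\omega}\right|}}{35}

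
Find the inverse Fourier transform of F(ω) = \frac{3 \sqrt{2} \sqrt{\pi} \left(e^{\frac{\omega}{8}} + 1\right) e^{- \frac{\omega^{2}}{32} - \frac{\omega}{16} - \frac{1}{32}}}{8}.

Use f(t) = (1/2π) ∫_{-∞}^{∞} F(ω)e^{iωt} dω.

f(t) = 3 e^{- 8 t^{2}} \cos{\left(t \right)}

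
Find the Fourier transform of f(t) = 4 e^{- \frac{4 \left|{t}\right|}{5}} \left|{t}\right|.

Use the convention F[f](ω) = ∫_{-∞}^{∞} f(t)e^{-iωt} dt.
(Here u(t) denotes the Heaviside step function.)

F(ω) = \frac{200 \left(16 - 25 \omega^{2}\right)}{\left(25 \omega^{2} + 16\right)^{2}}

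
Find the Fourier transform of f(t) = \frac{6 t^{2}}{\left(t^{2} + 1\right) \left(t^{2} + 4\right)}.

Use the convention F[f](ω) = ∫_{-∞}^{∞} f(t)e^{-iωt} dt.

F(ω) = 2 \pi \left(2 - e^{\left|{\omega}\right|}\right) e^{- 2 \left|{\omega}\right|}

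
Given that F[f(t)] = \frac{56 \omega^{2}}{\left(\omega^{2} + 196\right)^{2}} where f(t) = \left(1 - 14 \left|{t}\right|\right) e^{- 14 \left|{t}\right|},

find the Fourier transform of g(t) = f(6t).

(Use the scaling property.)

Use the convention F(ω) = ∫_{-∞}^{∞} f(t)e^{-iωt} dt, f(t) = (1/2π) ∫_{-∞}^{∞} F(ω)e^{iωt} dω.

F[g](ω) = \frac{336 \omega^{2}}{\left(\omega^{2} + 7056\right)^{2}}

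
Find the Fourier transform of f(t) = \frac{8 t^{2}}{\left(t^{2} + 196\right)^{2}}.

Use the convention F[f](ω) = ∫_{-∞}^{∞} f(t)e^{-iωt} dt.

F(ω) = \frac{2 \pi \left(1 - 14 \left|{\omega}\right|\right) e^{- 14 \left|{\omega}\right|}}{7}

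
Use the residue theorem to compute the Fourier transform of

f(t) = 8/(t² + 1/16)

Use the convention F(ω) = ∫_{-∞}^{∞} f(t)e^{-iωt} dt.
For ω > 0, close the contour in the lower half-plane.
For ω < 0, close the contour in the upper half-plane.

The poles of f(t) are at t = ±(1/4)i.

Let g(z) = f(z)e^{-iωz}; for large |z| the factor e^{-iωz} decays in the lower half-plane when ω > 0 and in the upper half-plane when ω < 0.

Case ω > 0 (lower half-plane, clockwise contour ⇒ F(ω) = -2πi·ΣRes):
  Res_{z = - \frac{i}{4}} g(z) = 16 i e^{- \frac{\omega}{4}}
  F(ω) = -2πi·ΣRes = 32 \pi e^{- \frac{\omega}{4}}

Case ω < 0 (upper half-plane, counterclockwise contour ⇒ F(ω) = +2πi·ΣRes):
  Res_{z = \frac{i}{4}} g(z) = - 16 i e^{\frac{\omega}{4}}
  F(ω) = 2πi·ΣRes = 32 \pi e^{\frac{\omega}{4}}

Both cases combine into a single formula in |ω|:

F(ω) = 32 \pi e^{- \frac{\left|{\omega}\right|}{4}}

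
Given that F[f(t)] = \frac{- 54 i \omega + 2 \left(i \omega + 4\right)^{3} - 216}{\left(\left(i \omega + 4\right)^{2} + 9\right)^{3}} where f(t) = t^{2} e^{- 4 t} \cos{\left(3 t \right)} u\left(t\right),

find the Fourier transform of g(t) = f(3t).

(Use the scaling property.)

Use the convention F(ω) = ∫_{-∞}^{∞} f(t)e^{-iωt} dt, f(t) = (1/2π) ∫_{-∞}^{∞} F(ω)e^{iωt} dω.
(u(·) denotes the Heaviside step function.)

F[g](ω) = \frac{18 \left(- 243 i \omega + \left(i \omega + 12\right)^{3} - 2916\right)}{\left(\left(i \omega + 12\right)^{2} + 81\right)^{3}}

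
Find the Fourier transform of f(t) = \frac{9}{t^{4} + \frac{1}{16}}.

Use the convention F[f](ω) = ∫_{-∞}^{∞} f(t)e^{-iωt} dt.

F(ω) = 72 \pi e^{- \frac{\sqrt{2} \left|{\omega}\right|}{4}} \sin{\left(\frac{\sqrt{2} \left|{\omega}\right|}{4} + \frac{\pi}{4} \right)}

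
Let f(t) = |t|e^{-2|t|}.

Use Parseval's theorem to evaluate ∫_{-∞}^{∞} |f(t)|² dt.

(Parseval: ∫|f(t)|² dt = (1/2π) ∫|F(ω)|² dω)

∫|f(t)|² dt = \frac{1}{16}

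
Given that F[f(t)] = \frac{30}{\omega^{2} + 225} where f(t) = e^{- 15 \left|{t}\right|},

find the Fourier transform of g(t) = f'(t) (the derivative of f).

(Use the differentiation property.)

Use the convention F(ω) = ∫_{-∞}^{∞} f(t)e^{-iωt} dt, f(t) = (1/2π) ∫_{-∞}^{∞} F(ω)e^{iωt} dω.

F[g](ω) = \frac{30 i \omega}{\omega^{2} + 225}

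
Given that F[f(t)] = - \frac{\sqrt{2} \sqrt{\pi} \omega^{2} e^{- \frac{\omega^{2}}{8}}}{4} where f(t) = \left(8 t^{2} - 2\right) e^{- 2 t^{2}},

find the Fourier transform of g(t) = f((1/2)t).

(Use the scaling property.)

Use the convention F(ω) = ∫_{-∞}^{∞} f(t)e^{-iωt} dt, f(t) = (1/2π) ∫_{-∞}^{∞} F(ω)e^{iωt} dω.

F[g](ω) = - 2 \sqrt{2} \sqrt{\pi} \omega^{2} e^{- \frac{\omega^{2}}{2}}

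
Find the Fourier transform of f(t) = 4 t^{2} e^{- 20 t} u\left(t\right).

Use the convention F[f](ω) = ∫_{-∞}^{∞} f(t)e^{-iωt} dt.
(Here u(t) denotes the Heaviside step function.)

F(ω) = \frac{8}{\left(i \omega + 20\right)^{3}}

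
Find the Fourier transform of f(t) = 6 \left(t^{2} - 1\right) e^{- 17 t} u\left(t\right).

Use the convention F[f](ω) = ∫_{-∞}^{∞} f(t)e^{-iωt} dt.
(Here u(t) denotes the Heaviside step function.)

F(ω) = \frac{6 \left(2 i \omega - \left(i \omega + 17\right)^{3} + 34\right)}{\left(i \omega + 17\right)^{4}}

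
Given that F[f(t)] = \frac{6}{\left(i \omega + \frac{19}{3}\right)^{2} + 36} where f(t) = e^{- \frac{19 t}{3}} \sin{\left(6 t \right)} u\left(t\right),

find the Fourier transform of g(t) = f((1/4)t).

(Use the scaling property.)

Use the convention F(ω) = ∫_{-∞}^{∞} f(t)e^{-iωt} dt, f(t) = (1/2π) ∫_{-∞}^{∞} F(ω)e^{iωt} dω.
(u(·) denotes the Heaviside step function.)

F[g](ω) = \frac{216}{\left(12 i \omega + 19\right)^{2} + 324}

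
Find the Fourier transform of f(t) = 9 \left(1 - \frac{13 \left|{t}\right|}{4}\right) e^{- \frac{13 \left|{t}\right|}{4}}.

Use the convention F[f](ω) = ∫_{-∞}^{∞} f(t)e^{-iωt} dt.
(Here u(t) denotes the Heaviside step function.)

F(ω) = \frac{29952 \omega^{2}}{\left(16 \omega^{2} + 169\right)^{2}}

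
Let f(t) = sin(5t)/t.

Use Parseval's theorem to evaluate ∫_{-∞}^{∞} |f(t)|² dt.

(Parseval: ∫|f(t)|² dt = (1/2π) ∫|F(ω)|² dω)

∫|f(t)|² dt = 5 \pi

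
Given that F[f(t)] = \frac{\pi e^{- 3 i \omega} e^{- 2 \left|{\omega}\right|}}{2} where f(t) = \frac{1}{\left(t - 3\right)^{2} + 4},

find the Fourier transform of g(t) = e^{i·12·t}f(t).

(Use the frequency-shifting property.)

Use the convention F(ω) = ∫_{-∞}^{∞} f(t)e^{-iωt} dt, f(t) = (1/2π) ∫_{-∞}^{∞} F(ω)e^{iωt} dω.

F[g](ω) = \frac{\pi e^{- 3 i \left(\omega - 12\right) - 2 \left|{\omega - 12}\right|}}{2}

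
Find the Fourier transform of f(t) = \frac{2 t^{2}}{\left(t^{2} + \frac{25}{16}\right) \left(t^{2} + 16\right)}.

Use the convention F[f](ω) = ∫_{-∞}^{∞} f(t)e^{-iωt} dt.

F(ω) = \frac{128 \pi e^{- 4 \left|{\omega}\right|}}{231} - \frac{40 \pi e^{- \frac{5 \left|{\omega}\right|}{4}}}{231}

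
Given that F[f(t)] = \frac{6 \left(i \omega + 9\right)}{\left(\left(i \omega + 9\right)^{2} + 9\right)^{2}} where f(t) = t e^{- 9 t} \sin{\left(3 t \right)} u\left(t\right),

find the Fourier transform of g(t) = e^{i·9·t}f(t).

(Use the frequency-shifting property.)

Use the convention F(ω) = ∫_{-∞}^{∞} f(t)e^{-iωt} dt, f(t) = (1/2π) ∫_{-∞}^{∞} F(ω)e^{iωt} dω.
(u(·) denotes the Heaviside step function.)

F[g](ω) = \frac{6 \left(i \left(\omega - 9\right) + 9\right)}{\left(\left(i \left(\omega - 9\right) + 9\right)^{2} + 9\right)^{2}}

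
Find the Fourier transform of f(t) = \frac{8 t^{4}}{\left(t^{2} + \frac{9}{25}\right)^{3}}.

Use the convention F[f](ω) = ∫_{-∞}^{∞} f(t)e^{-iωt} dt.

F(ω) = \frac{\pi \left(3 \omega^{2} - 25 \left|{\omega}\right| + 25\right) e^{- \frac{3 \left|{\omega}\right|}{5}}}{5}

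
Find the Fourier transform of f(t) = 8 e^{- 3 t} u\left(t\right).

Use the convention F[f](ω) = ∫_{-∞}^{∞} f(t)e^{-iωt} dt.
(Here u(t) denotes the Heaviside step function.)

F(ω) = \frac{8}{i \omega + 3}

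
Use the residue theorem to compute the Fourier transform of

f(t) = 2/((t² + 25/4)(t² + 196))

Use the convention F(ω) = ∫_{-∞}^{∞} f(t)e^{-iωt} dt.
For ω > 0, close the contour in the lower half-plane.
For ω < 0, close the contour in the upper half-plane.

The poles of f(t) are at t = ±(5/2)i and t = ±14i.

Let g(z) = f(z)e^{-iωz}; for large |z| the factor e^{-iωz} decays in the lower half-plane when ω > 0 and in the upper half-plane when ω < 0.

Case ω > 0 (lower half-plane, clockwise contour ⇒ F(ω) = -2πi·ΣRes):
  Res_{z = - \frac{5 i}{2}} g(z) = \frac{8 i e^{- \frac{5 \omega}{2}}}{3795}
  Res_{z = - 14 i} g(z) = - \frac{2 i e^{- 14 \omega}}{5313}
  F(ω) = -2πi·ΣRes = - \frac{4 \pi e^{- 14 \omega}}{5313} + \frac{16 \pi e^{- \frac{5 \omega}{2}}}{3795}

Case ω < 0 (upper half-plane, counterclockwise contour ⇒ F(ω) = +2πi·ΣRes):
  Res_{z = \frac{5 i}{2}} g(z) = - \frac{8 i e^{\frac{5 \omega}{2}}}{3795}
  Res_{z = 14 i} g(z) = \frac{2 i e^{14 \omega}}{5313}
  F(ω) = 2πi·ΣRes = \frac{4 \pi \left(28 e^{\frac{5 \omega}{2}} - 5 e^{14 \omega}\right)}{26565}

Both cases combine into a single formula in |ω|:

F(ω) = - \frac{4 \pi e^{- 14 \left|{\omega}\right|}}{5313} + \frac{16 \pi e^{- \frac{5 \left|{\omega}\right|}{2}}}{3795}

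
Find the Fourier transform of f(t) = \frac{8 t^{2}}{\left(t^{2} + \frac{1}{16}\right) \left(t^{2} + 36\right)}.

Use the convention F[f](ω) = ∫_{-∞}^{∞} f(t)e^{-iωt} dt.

F(ω) = \frac{768 \pi e^{- 6 \left|{\omega}\right|}}{575} - \frac{32 \pi e^{- \frac{\left|{\omega}\right|}{4}}}{575}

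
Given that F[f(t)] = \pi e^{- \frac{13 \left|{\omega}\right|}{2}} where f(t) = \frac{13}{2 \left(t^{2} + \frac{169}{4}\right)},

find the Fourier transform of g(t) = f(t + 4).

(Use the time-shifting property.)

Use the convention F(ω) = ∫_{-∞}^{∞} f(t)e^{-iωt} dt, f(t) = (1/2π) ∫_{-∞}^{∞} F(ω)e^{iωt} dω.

F[g](ω) = \pi e^{4 i \omega - \frac{13 \left|{\omega}\right|}{2}}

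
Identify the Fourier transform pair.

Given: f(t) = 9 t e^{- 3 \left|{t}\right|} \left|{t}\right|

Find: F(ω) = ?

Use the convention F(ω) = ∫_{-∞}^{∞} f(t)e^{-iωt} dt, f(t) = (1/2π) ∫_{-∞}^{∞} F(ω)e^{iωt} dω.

F(ω) = \frac{36 i \omega \left(\omega^{2} - 27\right)}{\left(\omega^{2} + 9\right)^{3}}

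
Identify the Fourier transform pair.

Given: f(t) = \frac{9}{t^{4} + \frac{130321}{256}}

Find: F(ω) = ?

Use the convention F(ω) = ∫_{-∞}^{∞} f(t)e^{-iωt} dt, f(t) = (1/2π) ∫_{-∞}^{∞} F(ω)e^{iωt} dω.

F(ω) = \frac{576 \pi e^{- \frac{19 \sqrt{2} \left|{\omega}\right|}{8}} \sin{\left(\frac{19 \sqrt{2} \left|{\omega}\right|}{8} + \frac{\pi}{4} \right)}}{6859}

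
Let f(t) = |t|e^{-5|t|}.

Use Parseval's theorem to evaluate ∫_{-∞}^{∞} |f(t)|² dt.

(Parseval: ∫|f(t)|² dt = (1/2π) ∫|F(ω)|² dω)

∫|f(t)|² dt = \frac{1}{250}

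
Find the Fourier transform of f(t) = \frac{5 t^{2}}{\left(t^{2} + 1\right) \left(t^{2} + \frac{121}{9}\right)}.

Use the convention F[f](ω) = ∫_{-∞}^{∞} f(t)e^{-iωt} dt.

F(ω) = - \frac{45 \pi e^{- \left|{\omega}\right|}}{112} + \frac{165 \pi e^{- \frac{11 \left|{\omega}\right|}{3}}}{112}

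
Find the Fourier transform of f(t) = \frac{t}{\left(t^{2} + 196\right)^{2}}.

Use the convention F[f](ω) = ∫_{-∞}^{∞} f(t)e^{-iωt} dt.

F(ω) = - \frac{i \pi \omega e^{- 14 \left|{\omega}\right|}}{28}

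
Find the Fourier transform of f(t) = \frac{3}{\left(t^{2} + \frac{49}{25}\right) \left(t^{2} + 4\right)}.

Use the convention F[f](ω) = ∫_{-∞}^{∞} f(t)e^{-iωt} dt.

F(ω) = - \frac{25 \pi e^{- 2 \left|{\omega}\right|}}{34} + \frac{125 \pi e^{- \frac{7 \left|{\omega}\right|}{5}}}{119}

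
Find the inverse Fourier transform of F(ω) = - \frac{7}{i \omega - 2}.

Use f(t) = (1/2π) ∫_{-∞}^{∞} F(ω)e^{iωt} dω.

f(t) = 7 e^{2 t} u\left(- t\right)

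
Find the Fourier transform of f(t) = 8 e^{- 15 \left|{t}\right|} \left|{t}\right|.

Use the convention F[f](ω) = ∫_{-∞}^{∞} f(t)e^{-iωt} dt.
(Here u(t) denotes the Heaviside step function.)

F(ω) = \frac{16 \left(225 - \omega^{2}\right)}{\left(\omega^{2} + 225\right)^{2}}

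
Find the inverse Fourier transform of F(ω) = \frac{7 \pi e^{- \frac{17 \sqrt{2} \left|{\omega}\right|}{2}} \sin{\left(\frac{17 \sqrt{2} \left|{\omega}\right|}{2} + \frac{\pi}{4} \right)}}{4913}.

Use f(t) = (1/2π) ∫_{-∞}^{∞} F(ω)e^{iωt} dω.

f(t) = \frac{7}{t^{4} + 83521}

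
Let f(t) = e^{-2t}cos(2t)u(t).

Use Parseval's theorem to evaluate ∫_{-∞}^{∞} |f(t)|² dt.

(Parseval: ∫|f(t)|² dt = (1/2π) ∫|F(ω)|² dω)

∫|f(t)|² dt = \frac{3}{16}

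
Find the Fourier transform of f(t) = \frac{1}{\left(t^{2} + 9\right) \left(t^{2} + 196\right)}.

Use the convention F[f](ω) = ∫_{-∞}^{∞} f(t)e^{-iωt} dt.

F(ω) = \frac{\pi \left(14 e^{11 \left|{\omega}\right|} - 3\right) e^{- 14 \left|{\omega}\right|}}{7854}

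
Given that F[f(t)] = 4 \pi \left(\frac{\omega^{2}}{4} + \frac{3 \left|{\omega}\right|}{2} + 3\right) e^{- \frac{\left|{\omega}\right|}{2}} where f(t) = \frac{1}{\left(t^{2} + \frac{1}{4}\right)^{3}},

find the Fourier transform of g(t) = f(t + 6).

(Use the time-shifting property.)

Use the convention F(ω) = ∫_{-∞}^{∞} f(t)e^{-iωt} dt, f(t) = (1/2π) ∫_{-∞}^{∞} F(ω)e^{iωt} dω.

F[g](ω) = \pi \left(\omega^{2} + 6 \left|{\omega}\right| + 12\right) e^{6 i \omega - \frac{\left|{\omega}\right|}{2}}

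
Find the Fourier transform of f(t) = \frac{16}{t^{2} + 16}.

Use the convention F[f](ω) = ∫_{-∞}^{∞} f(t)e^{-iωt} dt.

F(ω) = 4 \pi e^{- 4 \left|{\omega}\right|}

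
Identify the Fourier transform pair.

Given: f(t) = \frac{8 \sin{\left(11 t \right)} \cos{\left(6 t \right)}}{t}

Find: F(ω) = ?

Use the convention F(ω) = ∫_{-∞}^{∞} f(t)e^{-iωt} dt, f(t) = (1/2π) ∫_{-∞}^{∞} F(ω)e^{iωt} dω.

F(ω) = \begin{cases} 8 \pi & \text{for}\: \omega > -5 \wedge \omega < 5 \\4 \pi & \text{for}\: \omega > -17 \wedge \omega < 17 \\0 & \text{otherwise} \end{cases}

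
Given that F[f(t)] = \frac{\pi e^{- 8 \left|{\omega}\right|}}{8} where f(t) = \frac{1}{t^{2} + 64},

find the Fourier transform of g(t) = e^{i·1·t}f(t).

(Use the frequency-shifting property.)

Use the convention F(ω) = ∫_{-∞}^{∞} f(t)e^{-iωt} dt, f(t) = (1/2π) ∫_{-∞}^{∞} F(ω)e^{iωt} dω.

F[g](ω) = \frac{\pi e^{- 8 \left|{\omega - 1}\right|}}{8}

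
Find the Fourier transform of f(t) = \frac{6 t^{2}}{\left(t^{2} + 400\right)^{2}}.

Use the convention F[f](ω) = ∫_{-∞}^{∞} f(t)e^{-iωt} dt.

F(ω) = \frac{3 \pi \left(1 - 20 \left|{\omega}\right|\right) e^{- 20 \left|{\omega}\right|}}{20}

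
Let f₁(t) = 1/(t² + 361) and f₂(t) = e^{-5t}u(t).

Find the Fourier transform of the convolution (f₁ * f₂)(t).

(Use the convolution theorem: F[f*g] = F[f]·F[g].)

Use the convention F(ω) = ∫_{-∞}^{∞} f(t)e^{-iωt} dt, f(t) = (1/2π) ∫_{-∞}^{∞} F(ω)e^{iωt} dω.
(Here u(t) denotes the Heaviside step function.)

F[f₁*f₂](ω) = \frac{\pi e^{- 19 \left|{\omega}\right|}}{19 \left(i \omega + 5\right)}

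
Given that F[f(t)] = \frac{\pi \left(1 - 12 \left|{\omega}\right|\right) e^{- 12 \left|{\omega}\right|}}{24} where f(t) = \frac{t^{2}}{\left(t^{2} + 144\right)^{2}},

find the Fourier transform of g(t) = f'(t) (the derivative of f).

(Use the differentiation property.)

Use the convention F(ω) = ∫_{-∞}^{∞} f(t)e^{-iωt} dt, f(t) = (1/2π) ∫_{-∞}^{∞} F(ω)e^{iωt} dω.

F[g](ω) = \frac{i \pi \omega \left(1 - 12 \left|{\omega}\right|\right) e^{- 12 \left|{\omega}\right|}}{24}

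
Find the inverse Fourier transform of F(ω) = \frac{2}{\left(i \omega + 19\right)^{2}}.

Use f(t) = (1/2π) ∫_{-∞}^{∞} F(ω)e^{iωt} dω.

f(t) = 2 t e^{- 19 t} u\left(t\right)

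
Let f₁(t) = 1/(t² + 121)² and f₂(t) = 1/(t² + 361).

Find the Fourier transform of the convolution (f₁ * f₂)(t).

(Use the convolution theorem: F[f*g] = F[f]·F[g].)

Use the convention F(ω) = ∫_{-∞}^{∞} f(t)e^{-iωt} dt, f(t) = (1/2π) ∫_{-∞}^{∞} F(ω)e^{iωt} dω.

F[f₁*f₂](ω) = \frac{\pi^{2} \left(11 \left|{\omega}\right| + 1\right) e^{- 30 \left|{\omega}\right|}}{50578}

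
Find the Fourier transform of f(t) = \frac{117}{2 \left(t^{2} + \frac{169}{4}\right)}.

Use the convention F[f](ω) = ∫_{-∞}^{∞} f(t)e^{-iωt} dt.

F(ω) = 9 \pi e^{- \frac{13 \left|{\omega}\right|}{2}}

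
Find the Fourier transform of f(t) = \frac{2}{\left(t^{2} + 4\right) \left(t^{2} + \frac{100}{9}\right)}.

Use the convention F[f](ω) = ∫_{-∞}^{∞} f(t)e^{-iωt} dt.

F(ω) = \frac{9 \pi e^{- 2 \left|{\omega}\right|}}{64} - \frac{27 \pi e^{- \frac{10 \left|{\omega}\right|}{3}}}{320}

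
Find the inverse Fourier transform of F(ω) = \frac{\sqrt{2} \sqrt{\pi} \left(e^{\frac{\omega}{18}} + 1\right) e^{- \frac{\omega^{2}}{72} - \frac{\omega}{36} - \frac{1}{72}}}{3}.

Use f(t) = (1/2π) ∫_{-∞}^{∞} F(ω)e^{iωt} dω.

f(t) = 4 e^{- 18 t^{2}} \cos{\left(t \right)}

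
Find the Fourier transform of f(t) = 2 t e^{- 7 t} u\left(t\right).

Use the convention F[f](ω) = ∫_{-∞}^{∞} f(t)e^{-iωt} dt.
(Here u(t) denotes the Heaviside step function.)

F(ω) = \frac{2}{\left(i \omega + 7\right)^{2}}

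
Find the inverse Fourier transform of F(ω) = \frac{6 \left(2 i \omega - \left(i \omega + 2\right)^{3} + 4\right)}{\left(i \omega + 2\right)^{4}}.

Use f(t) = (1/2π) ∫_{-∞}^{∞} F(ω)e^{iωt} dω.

f(t) = 6 \left(t^{2} - 1\right) e^{- 2 t} u\left(t\right)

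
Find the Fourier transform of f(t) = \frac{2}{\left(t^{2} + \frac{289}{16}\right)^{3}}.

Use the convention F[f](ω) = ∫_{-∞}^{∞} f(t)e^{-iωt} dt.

F(ω) = \frac{16 \pi \left(289 \omega^{2} + 204 \left|{\omega}\right| + 48\right) e^{- \frac{17 \left|{\omega}\right|}{4}}}{1419857}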